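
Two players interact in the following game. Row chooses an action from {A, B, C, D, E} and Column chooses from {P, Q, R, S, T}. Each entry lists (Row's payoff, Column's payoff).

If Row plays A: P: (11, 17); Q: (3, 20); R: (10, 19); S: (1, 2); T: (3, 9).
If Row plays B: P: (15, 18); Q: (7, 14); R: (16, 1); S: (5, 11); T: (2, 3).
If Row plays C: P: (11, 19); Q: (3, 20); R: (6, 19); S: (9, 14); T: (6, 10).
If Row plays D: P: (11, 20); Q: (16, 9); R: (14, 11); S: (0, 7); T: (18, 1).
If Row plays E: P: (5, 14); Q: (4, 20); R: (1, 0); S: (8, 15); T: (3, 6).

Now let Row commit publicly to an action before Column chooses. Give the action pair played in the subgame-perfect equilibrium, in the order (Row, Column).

Work backward from Column's decision.
- A → Column plays Q (best of 17, 20, 19, 2, 9); Row gets 3.
- B → Column plays P (best of 18, 14, 1, 11, 3); Row gets 15.
- C → Column plays Q (best of 19, 20, 19, 14, 10); Row gets 3.
- D → Column plays P (best of 20, 9, 11, 7, 1); Row gets 11.
- E → Column plays Q (best of 14, 20, 0, 15, 6); Row gets 4.
Maximizing over 3, 15, 3, 11, 4, Row chooses B. Subgame-perfect outcome: (B, P) with payoffs (15, 18).

(B, P)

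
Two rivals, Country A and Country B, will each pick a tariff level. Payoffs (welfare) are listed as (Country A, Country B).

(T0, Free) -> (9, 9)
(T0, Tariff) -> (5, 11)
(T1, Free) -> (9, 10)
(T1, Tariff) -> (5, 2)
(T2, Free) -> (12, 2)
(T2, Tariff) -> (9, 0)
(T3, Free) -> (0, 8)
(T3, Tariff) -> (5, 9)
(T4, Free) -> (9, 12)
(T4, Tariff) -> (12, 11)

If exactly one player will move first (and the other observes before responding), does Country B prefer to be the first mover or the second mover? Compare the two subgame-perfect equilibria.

If Country A leads: Country B's best replies are T0→Tariff, T1→Free, T2→Free, T3→Tariff, T4→Free; Country A's induced payoffs 5, 9, 12, 5, 9; outcome (T2, Free), payoffs (12, 2).
If Country B leads: Country A's best replies are Free→T2, Tariff→T4; Country B's induced payoffs 2, 11; outcome (T4, Tariff), payoffs (12, 11).
Country B gets 11 moving first and 2 moving second, so Country B prefers to move first.

first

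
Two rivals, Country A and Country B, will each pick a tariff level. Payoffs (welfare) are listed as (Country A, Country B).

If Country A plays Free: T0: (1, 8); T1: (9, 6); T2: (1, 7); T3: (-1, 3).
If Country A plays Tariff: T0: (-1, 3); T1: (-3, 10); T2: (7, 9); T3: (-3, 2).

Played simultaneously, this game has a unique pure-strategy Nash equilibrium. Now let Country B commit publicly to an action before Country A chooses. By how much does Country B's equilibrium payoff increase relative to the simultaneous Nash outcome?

Backward induction with Country B moving first.
- T0: BR = Free, leader payoff 8.
- T1: BR = Free, leader payoff 6.
- T2: BR = Tariff, leader payoff 9.
- T3: BR = Free, leader payoff 3.
Country B's induced payoffs are 8, 6, 9, 3, so Country B commits to T2. Subgame-perfect outcome: (Tariff, T2) with payoffs (7, 9).
Under simultaneous play:
Country A's best replies: T0→Free; T1→Free; T2→Tariff; T3→Free.
Country B's best replies: Free→T0; Tariff→T1.
The unique mutual best reply is (Free, T0), giving (1, 8).
Country B's commitment gain: 9 − 8 = 1.

1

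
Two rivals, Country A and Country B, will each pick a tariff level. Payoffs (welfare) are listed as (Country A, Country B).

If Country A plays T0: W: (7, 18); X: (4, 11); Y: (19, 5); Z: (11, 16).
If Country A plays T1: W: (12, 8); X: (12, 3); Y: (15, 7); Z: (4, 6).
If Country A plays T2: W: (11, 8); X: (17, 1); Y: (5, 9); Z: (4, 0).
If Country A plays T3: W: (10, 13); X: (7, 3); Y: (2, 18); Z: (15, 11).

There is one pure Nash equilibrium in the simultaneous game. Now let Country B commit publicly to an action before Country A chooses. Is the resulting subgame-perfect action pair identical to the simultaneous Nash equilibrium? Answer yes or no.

no

Country A best-responds to each possible Country B move:
- W: Country A compares 7, 12, 11, 10 and picks T1; Country B would get 8.
- X: Country A compares 4, 12, 17, 7 and picks T2; Country B would get 1.
- Y: Country A compares 19, 15, 5, 2 and picks T0; Country B would get 5.
- Z: Country A compares 11, 4, 4, 15 and picks T3; Country B would get 11.
Among 8, 1, 5, 11, the best is 11 at Z. Subgame-perfect outcome: (T3, Z) with payoffs (15, 11).
Now find the simultaneous Nash equilibrium.
Country A's best replies: W→T1; X→T2; Y→T0; Z→T3.
Country B's best replies: T0→W; T1→W; T2→Y; T3→Y.
The unique mutual best reply is (T1, W), giving (12, 8).
Sequential outcome (T3, Z) differs from the Nash profile (T1, W).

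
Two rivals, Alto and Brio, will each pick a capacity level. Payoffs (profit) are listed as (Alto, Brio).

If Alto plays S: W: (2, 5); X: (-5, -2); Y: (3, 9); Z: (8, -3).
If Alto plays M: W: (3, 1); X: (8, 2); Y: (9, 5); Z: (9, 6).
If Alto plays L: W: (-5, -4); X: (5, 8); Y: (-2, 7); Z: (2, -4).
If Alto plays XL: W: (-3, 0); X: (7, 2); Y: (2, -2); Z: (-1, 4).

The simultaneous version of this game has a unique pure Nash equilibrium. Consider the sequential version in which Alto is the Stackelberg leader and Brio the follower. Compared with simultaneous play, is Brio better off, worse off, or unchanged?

unchanged

Brio best-responds to each possible Alto move:
- S: Brio compares 5, -2, 9, -3 and picks Y; Alto would get 3.
- M: Brio compares 1, 2, 5, 6 and picks Z; Alto would get 9.
- L: Brio compares -4, 8, 7, -4 and picks X; Alto would get 5.
- XL: Brio compares 0, 2, -2, 4 and picks Z; Alto would get -1.
Among 3, 9, 5, -1, the best is 9 at M. Subgame-perfect outcome: (M, Z) with payoffs (9, 6).
Now find the simultaneous Nash equilibrium.
Alto's best replies: W→M; X→M; Y→M; Z→M.
Brio's best replies: S→Y; M→Z; L→X; XL→Z.
Only (M, Z) has each player best-responding; Nash payoffs (9, 6).
Brio earns 6 sequentially versus 6 at the Nash outcome: unchanged.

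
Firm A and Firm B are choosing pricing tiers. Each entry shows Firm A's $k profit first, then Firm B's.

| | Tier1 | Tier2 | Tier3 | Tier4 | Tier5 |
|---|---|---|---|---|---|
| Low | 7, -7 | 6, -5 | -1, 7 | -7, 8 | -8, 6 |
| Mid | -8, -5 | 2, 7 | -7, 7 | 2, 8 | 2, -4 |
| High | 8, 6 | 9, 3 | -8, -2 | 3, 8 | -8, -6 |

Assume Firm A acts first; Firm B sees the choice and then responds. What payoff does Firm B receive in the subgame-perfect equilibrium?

Firm B best-responds to each possible Firm A move:
- Low: BR = Tier4, leader payoff -7.
- Mid: BR = Tier4, leader payoff 2.
- High: BR = Tier4, leader payoff 3.
Among -7, 2, 3, the best is 3 at High. Subgame-perfect outcome: (High, Tier4) with payoffs (3, 8).

8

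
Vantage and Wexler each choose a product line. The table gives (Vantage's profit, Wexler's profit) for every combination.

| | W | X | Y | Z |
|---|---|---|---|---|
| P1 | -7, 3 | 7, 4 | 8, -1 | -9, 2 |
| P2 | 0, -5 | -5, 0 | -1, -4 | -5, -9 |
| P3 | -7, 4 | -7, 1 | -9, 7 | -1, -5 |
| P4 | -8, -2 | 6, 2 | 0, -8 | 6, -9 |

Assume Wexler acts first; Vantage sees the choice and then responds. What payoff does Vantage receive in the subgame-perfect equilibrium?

Work backward from Vantage's decision.
- W: Vantage compares -7, 0, -7, -8 and picks P2; Wexler would get -5.
- X: Vantage compares 7, -5, -7, 6 and picks P1; Wexler would get 4.
- Y: Vantage compares 8, -1, -9, 0 and picks P1; Wexler would get -1.
- Z: Vantage compares -9, -5, -1, 6 and picks P4; Wexler would get -9.
Among -5, 4, -1, -9, the best is 4 at X. Subgame-perfect outcome: (P1, X) with payoffs (7, 4).

7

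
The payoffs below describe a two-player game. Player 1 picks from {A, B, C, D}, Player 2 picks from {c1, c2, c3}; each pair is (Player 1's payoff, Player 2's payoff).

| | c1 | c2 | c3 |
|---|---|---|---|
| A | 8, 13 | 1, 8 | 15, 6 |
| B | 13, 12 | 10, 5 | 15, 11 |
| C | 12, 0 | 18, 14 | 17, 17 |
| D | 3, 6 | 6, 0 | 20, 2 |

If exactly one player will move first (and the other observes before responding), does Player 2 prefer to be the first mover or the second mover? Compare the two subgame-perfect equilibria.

If Player 1 leads: Player 2's best replies are A→c1, B→c1, C→c3, D→c1; Player 1's induced payoffs 8, 13, 17, 3; outcome (C, c3), payoffs (17, 17).
If Player 2 leads: Player 1's best replies are c1→B, c2→C, c3→D; Player 2's induced payoffs 12, 14, 2; outcome (C, c2), payoffs (18, 14).
Player 2 gets 14 moving first and 17 moving second, so Player 2 prefers to move second.

second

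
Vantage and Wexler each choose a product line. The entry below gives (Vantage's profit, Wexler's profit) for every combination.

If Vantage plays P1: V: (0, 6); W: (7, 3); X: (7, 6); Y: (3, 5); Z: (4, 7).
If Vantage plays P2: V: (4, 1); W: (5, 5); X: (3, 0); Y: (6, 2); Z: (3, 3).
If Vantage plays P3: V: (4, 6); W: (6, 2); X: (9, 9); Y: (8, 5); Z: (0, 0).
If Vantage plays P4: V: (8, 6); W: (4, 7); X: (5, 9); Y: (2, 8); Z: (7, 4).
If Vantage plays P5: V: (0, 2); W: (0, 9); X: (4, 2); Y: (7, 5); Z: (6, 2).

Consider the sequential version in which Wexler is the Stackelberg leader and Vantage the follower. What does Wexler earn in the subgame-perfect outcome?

9

Work backward from Vantage's decision.
- V → Vantage plays P4 (best of 0, 4, 4, 8, 0); Wexler gets 6.
- W → Vantage plays P1 (best of 7, 5, 6, 4, 0); Wexler gets 3.
- X → Vantage plays P3 (best of 7, 3, 9, 5, 4); Wexler gets 9.
- Y → Vantage plays P3 (best of 3, 6, 8, 2, 7); Wexler gets 5.
- Z → Vantage plays P4 (best of 4, 3, 0, 7, 6); Wexler gets 4.
Wexler's induced payoffs are 6, 3, 9, 5, 4, so Wexler commits to X. Subgame-perfect outcome: (P3, X) with payoffs (9, 9).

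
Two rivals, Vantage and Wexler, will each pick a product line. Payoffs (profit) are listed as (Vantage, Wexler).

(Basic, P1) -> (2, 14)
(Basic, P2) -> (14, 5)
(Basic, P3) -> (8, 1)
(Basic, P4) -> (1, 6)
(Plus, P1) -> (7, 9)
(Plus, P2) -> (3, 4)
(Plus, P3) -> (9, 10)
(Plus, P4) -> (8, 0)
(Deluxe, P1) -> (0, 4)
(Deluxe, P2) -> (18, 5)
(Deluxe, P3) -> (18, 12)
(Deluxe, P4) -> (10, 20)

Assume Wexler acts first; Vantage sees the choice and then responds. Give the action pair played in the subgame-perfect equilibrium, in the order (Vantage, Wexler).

(Deluxe, P4)

Work backward from Vantage's decision.
- P1: BR = Plus, leader payoff 9.
- P2: BR = Deluxe, leader payoff 5.
- P3: BR = Deluxe, leader payoff 12.
- P4: BR = Deluxe, leader payoff 20.
Maximizing over 9, 5, 12, 20, Wexler chooses P4. Subgame-perfect outcome: (Deluxe, P4) with payoffs (10, 20).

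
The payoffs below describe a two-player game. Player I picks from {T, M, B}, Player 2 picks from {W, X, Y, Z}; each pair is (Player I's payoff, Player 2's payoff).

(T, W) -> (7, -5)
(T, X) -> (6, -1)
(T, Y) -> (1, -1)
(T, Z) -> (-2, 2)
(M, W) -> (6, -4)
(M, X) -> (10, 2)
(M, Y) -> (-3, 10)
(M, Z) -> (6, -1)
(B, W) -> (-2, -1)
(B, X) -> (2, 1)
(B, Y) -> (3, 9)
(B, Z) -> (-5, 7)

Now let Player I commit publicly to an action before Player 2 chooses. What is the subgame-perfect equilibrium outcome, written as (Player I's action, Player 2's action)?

Solve by backward induction (Player I leads).
- T: Player 2 compares -5, -1, -1, 2 and picks Z; Player I would get -2.
- M: Player 2 compares -4, 2, 10, -1 and picks Y; Player I would get -3.
- B: Player 2 compares -1, 1, 9, 7 and picks Y; Player I would get 3.
Player I's induced payoffs are -2, -3, 3, so Player I commits to B. Subgame-perfect outcome: (B, Y) with payoffs (3, 9).

(B, Y)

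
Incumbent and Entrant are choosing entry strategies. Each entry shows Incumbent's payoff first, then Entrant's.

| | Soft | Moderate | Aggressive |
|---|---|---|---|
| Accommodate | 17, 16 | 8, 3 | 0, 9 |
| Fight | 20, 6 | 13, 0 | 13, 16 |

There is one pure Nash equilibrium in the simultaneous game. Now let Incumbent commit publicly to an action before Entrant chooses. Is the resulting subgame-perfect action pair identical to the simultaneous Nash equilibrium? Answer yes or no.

Backward induction with Incumbent moving first.
- Accommodate → Entrant plays Soft (best of 16, 3, 9); Incumbent gets 17.
- Fight → Entrant plays Aggressive (best of 6, 0, 16); Incumbent gets 13.
Incumbent's induced payoffs are 17, 13, so Incumbent commits to Accommodate. Subgame-perfect outcome: (Accommodate, Soft) with payoffs (17, 16).
Now find the simultaneous Nash equilibrium.
Incumbent's best replies: Soft→Fight; Moderate→Fight; Aggressive→Fight.
Entrant's best replies: Accommodate→Soft; Fight→Aggressive.
Only (Fight, Aggressive) has each player best-responding; Nash payoffs (13, 16).
Sequential outcome (Accommodate, Soft) differs from the Nash profile (Fight, Aggressive).

no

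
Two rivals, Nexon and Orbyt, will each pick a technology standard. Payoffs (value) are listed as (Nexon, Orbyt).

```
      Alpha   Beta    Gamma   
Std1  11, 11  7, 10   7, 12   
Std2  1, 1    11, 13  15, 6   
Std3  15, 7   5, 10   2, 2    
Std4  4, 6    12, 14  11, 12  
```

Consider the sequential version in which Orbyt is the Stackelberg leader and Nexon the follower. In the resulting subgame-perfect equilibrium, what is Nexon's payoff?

Backward induction with Orbyt moving first.
- Alpha: Nexon compares 11, 1, 15, 4 and picks Std3; Orbyt would get 7.
- Beta: Nexon compares 7, 11, 5, 12 and picks Std4; Orbyt would get 14.
- Gamma: Nexon compares 7, 15, 2, 11 and picks Std2; Orbyt would get 6.
Orbyt's induced payoffs are 7, 14, 6, so Orbyt commits to Beta. Subgame-perfect outcome: (Std4, Beta) with payoffs (12, 14).

12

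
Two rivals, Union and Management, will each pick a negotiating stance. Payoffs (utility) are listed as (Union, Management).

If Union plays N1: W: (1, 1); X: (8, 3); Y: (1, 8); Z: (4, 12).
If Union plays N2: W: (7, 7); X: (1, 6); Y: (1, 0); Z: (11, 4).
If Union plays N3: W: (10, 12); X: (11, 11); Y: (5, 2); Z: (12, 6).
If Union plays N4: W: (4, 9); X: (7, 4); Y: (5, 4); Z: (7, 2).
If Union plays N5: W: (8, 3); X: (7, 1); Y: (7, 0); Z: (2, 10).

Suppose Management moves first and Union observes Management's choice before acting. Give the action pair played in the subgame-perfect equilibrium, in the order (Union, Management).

(N3, W)

Union best-responds to each possible Management move:
- W: Union compares 1, 7, 10, 4, 8 and picks N3; Management would get 12.
- X: Union compares 8, 1, 11, 7, 7 and picks N3; Management would get 11.
- Y: Union compares 1, 1, 5, 5, 7 and picks N5; Management would get 0.
- Z: Union compares 4, 11, 12, 7, 2 and picks N3; Management would get 6.
Among 12, 11, 0, 6, the best is 12 at W. Subgame-perfect outcome: (N3, W) with payoffs (10, 12).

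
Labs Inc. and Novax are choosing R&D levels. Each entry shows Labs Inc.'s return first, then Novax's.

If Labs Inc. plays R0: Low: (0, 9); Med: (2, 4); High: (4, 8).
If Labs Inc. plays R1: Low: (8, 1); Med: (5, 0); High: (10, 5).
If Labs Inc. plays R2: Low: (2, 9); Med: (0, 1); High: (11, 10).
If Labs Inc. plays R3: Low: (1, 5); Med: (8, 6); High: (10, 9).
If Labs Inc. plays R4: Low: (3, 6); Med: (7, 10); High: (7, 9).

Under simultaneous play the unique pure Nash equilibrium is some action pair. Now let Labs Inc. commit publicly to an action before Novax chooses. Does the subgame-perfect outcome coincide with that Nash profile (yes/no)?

Solve by backward induction (Labs Inc. leads).
- R0: Novax compares 9, 4, 8 and picks Low; Labs Inc. would get 0.
- R1: Novax compares 1, 0, 5 and picks High; Labs Inc. would get 10.
- R2: Novax compares 9, 1, 10 and picks High; Labs Inc. would get 11.
- R3: Novax compares 5, 6, 9 and picks High; Labs Inc. would get 10.
- R4: Novax compares 6, 10, 9 and picks Med; Labs Inc. would get 7.
Among 0, 10, 11, 10, 7, the best is 11 at R2. Subgame-perfect outcome: (R2, High) with payoffs (11, 10).
Under simultaneous play:
Labs Inc.'s best replies: Low→R1; Med→R3; High→R2.
Novax's best replies: R0→Low; R1→High; R2→High; R3→High; R4→Med.
The unique mutual best reply is (R2, High), giving (11, 10).
Sequential outcome (R2, High) coincides with the Nash profile (R2, High).

yes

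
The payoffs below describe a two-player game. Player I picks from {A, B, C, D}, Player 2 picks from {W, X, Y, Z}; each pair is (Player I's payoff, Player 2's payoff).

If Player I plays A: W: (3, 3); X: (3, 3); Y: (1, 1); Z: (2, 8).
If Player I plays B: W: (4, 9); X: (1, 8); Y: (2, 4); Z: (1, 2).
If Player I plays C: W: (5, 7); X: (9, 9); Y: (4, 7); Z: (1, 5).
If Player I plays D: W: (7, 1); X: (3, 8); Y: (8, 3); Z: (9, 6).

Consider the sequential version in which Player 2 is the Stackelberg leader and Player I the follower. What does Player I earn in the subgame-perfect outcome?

Solve by backward induction (Player 2 leads).
- W: BR = D, leader payoff 1.
- X: BR = C, leader payoff 9.
- Y: BR = D, leader payoff 3.
- Z: BR = D, leader payoff 6.
Maximizing over 1, 9, 3, 6, Player 2 chooses X. Subgame-perfect outcome: (C, X) with payoffs (9, 9).

9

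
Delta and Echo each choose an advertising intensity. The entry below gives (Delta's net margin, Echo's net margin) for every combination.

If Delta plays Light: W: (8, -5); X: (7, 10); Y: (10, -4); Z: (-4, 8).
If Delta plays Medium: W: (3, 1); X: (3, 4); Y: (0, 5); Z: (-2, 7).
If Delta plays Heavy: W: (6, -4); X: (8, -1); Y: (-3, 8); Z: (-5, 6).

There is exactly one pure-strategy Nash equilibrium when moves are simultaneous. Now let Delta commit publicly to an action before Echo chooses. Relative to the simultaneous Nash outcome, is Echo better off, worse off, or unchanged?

better off

Solve by backward induction (Delta leads).
- Light: Echo compares -5, 10, -4, 8 and picks X; Delta would get 7.
- Medium: Echo compares 1, 4, 5, 7 and picks Z; Delta would get -2.
- Heavy: Echo compares -4, -1, 8, 6 and picks Y; Delta would get -3.
Maximizing over 7, -2, -3, Delta chooses Light. Subgame-perfect outcome: (Light, X) with payoffs (7, 10).
Now find the simultaneous Nash equilibrium.
Delta's best replies: W→Light; X→Heavy; Y→Light; Z→Medium.
Echo's best replies: Light→X; Medium→Z; Heavy→Y.
Only (Medium, Z) has each player best-responding; Nash payoffs (-2, 7).
Echo earns 10 sequentially versus 7 at the Nash outcome: better off.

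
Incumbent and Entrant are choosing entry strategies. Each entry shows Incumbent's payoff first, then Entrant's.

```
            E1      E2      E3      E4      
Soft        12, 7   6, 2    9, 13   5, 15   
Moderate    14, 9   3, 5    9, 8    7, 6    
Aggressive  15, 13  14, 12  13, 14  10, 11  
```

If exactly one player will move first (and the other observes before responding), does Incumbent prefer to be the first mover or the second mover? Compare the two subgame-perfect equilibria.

If Incumbent leads: Entrant's best replies are Soft→E4, Moderate→E1, Aggressive→E3; Incumbent's induced payoffs 5, 14, 13; outcome (Moderate, E1), payoffs (14, 9).
If Entrant leads: Incumbent's best replies are E1→Aggressive, E2→Aggressive, E3→Aggressive, E4→Aggressive; Entrant's induced payoffs 13, 12, 14, 11; outcome (Aggressive, E3), payoffs (13, 14).
Incumbent gets 14 moving first and 13 moving second, so Incumbent prefers to move first.

first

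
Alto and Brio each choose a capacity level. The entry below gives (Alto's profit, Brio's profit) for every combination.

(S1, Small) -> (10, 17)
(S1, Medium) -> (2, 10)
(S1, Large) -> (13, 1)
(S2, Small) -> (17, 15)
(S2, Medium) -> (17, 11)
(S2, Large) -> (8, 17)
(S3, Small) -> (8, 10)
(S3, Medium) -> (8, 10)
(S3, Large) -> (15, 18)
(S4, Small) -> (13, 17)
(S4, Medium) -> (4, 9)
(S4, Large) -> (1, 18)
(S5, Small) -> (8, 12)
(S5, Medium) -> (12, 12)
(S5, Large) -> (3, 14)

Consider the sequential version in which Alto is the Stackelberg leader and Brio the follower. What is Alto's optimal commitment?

S3

Solve by backward induction (Alto leads).
- S1 → Brio plays Small (best of 17, 10, 1); Alto gets 10.
- S2 → Brio plays Large (best of 15, 11, 17); Alto gets 8.
- S3 → Brio plays Large (best of 10, 10, 18); Alto gets 15.
- S4 → Brio plays Large (best of 17, 9, 18); Alto gets 1.
- S5 → Brio plays Large (best of 12, 12, 14); Alto gets 3.
Maximizing over 10, 8, 15, 1, 3, Alto chooses S3. Subgame-perfect outcome: (S3, Large) with payoffs (15, 18).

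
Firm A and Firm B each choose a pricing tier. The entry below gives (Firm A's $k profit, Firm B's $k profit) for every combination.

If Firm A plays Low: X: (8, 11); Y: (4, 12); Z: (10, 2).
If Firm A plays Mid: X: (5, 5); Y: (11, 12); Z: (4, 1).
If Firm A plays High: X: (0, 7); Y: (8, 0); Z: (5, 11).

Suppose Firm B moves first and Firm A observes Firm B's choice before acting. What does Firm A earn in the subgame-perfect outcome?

Work backward from Firm A's decision.
- X: Firm A compares 8, 5, 0 and picks Low; Firm B would get 11.
- Y: Firm A compares 4, 11, 8 and picks Mid; Firm B would get 12.
- Z: Firm A compares 10, 4, 5 and picks Low; Firm B would get 2.
Firm B's induced payoffs are 11, 12, 2, so Firm B commits to Y. Subgame-perfect outcome: (Mid, Y) with payoffs (11, 12).

11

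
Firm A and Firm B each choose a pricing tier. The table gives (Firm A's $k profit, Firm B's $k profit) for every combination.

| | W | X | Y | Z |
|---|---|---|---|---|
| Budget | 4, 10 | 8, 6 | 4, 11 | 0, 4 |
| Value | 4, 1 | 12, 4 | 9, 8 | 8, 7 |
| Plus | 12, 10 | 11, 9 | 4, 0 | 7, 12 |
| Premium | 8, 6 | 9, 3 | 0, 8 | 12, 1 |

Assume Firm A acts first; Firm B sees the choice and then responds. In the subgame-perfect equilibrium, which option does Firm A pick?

Value

Solve by backward induction (Firm A leads).
- Budget → Firm B plays Y (best of 10, 6, 11, 4); Firm A gets 4.
- Value → Firm B plays Y (best of 1, 4, 8, 7); Firm A gets 9.
- Plus → Firm B plays Z (best of 10, 9, 0, 12); Firm A gets 7.
- Premium → Firm B plays Y (best of 6, 3, 8, 1); Firm A gets 0.
Firm A's induced payoffs are 4, 9, 7, 0, so Firm A commits to Value. Subgame-perfect outcome: (Value, Y) with payoffs (9, 8).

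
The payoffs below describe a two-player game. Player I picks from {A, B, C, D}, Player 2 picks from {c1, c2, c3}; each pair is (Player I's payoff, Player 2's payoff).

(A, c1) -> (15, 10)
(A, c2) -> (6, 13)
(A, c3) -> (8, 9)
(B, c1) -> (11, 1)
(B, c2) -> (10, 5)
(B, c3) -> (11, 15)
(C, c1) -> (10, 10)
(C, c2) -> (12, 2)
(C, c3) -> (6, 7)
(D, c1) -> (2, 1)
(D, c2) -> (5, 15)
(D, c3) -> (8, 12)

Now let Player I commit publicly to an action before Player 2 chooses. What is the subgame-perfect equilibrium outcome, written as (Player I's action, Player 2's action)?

Backward induction with Player I moving first.
- A: BR = c2, leader payoff 6.
- B: BR = c3, leader payoff 11.
- C: BR = c1, leader payoff 10.
- D: BR = c2, leader payoff 5.
Player I's induced payoffs are 6, 11, 10, 5, so Player I commits to B. Subgame-perfect outcome: (B, c3) with payoffs (11, 15).

(B, c3)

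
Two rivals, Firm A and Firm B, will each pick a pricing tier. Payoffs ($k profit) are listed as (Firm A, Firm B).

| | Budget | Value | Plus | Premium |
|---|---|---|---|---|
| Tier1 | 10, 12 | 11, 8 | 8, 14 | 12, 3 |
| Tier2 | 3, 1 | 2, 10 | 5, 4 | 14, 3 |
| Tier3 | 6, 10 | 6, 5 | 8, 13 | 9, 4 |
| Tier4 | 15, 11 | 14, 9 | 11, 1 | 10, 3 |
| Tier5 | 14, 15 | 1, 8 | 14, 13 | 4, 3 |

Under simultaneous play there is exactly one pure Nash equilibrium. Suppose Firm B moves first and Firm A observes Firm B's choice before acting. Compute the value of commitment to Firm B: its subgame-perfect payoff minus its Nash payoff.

2

Firm A best-responds to each possible Firm B move:
- Budget: BR = Tier4, leader payoff 11.
- Value: BR = Tier4, leader payoff 9.
- Plus: BR = Tier5, leader payoff 13.
- Premium: BR = Tier2, leader payoff 3.
Maximizing over 11, 9, 13, 3, Firm B chooses Plus. Subgame-perfect outcome: (Tier5, Plus) with payoffs (14, 13).
Under simultaneous play:
Firm A's best replies: Budget→Tier4; Value→Tier4; Plus→Tier5; Premium→Tier2.
Firm B's best replies: Tier1→Plus; Tier2→Value; Tier3→Plus; Tier4→Budget; Tier5→Budget.
The unique mutual best reply is (Tier4, Budget), giving (15, 11).
Firm B's commitment gain: 13 − 11 = 2.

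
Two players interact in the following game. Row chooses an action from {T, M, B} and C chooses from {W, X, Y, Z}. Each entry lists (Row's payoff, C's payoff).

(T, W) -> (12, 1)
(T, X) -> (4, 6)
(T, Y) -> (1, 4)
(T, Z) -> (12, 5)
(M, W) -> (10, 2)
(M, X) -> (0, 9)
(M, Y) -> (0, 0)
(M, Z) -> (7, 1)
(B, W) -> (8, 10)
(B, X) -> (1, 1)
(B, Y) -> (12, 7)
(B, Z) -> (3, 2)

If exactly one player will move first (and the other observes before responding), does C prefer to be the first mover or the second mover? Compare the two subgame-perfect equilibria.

second

If Row leads: C's best replies are T→X, M→X, B→W; Row's induced payoffs 4, 0, 8; outcome (B, W), payoffs (8, 10).
If C leads: Row's best replies are W→T, X→T, Y→B, Z→T; C's induced payoffs 1, 6, 7, 5; outcome (B, Y), payoffs (12, 7).
C gets 7 moving first and 10 moving second, so C prefers to move second.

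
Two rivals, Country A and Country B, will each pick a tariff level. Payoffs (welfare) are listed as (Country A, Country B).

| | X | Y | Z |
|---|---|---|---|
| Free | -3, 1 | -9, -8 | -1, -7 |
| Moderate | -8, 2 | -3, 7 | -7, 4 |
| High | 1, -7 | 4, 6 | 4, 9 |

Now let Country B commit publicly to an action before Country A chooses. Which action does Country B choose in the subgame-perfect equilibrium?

Z

Solve by backward induction (Country B leads).
- X: BR = High, leader payoff -7.
- Y: BR = High, leader payoff 6.
- Z: BR = High, leader payoff 9.
Country B's induced payoffs are -7, 6, 9, so Country B commits to Z. Subgame-perfect outcome: (High, Z) with payoffs (4, 9).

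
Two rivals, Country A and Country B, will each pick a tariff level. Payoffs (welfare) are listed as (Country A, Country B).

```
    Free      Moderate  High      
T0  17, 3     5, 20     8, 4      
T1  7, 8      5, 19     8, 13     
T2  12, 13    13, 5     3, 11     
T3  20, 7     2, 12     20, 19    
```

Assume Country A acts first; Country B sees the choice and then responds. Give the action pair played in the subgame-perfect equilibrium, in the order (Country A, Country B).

(T3, High)

Country B best-responds to each possible Country A move:
- T0: BR = Moderate, leader payoff 5.
- T1: BR = Moderate, leader payoff 5.
- T2: BR = Free, leader payoff 12.
- T3: BR = High, leader payoff 20.
Maximizing over 5, 5, 12, 20, Country A chooses T3. Subgame-perfect outcome: (T3, High) with payoffs (20, 19).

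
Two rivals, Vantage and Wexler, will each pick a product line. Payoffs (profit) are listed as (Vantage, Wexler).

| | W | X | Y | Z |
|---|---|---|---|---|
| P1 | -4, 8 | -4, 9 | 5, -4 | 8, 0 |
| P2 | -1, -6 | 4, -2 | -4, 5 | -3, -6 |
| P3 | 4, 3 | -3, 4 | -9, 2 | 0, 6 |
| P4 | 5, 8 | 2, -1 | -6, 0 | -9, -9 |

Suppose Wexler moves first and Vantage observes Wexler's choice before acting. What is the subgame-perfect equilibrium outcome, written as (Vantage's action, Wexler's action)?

(P4, W)

Vantage best-responds to each possible Wexler move:
- W → Vantage plays P4 (best of -4, -1, 4, 5); Wexler gets 8.
- X → Vantage plays P2 (best of -4, 4, -3, 2); Wexler gets -2.
- Y → Vantage plays P1 (best of 5, -4, -9, -6); Wexler gets -4.
- Z → Vantage plays P1 (best of 8, -3, 0, -9); Wexler gets 0.
Among 8, -2, -4, 0, the best is 8 at W. Subgame-perfect outcome: (P4, W) with payoffs (5, 8).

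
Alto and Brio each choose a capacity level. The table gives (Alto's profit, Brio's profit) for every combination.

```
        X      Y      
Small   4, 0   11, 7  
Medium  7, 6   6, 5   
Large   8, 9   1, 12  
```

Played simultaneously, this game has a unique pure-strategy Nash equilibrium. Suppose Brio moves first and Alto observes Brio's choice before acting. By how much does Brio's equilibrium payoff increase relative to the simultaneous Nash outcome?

2

Work backward from Alto's decision.
- X → Alto plays Large (best of 4, 7, 8); Brio gets 9.
- Y → Alto plays Small (best of 11, 6, 1); Brio gets 7.
Brio's induced payoffs are 9, 7, so Brio commits to X. Subgame-perfect outcome: (Large, X) with payoffs (8, 9).
Now find the simultaneous Nash equilibrium.
Alto's best replies: X→Large; Y→Small.
Brio's best replies: Small→Y; Medium→X; Large→Y.
Only (Small, Y) has each player best-responding; Nash payoffs (11, 7).
Brio's commitment gain: 9 − 7 = 2.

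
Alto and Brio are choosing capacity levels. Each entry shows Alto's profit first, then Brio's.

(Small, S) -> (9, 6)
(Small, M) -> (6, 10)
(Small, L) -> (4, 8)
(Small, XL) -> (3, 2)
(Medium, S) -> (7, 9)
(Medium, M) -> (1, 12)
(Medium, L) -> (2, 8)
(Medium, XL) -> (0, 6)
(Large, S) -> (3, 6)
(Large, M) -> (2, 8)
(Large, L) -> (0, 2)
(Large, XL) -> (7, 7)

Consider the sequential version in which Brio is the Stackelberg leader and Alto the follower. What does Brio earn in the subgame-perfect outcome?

10

Work backward from Alto's decision.
- S → Alto plays Small (best of 9, 7, 3); Brio gets 6.
- M → Alto plays Small (best of 6, 1, 2); Brio gets 10.
- L → Alto plays Small (best of 4, 2, 0); Brio gets 8.
- XL → Alto plays Large (best of 3, 0, 7); Brio gets 7.
Brio's induced payoffs are 6, 10, 8, 7, so Brio commits to M. Subgame-perfect outcome: (Small, M) with payoffs (6, 10).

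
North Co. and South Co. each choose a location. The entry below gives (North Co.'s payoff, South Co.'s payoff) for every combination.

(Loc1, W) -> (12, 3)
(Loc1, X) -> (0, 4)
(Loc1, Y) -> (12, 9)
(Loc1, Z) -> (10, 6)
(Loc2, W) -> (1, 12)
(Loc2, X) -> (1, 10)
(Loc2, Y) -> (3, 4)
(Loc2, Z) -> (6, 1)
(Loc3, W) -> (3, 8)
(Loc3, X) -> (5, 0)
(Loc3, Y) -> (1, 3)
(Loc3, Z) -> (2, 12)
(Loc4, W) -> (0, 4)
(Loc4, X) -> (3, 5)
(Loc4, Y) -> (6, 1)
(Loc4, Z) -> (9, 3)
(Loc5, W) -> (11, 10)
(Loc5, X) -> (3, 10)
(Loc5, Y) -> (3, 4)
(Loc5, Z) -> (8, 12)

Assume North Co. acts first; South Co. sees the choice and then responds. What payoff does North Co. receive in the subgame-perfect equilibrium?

Solve by backward induction (North Co. leads).
- Loc1 → South Co. plays Y (best of 3, 4, 9, 6); North Co. gets 12.
- Loc2 → South Co. plays W (best of 12, 10, 4, 1); North Co. gets 1.
- Loc3 → South Co. plays Z (best of 8, 0, 3, 12); North Co. gets 2.
- Loc4 → South Co. plays X (best of 4, 5, 1, 3); North Co. gets 3.
- Loc5 → South Co. plays Z (best of 10, 10, 4, 12); North Co. gets 8.
North Co.'s induced payoffs are 12, 1, 2, 3, 8, so North Co. commits to Loc1. Subgame-perfect outcome: (Loc1, Y) with payoffs (12, 9).

12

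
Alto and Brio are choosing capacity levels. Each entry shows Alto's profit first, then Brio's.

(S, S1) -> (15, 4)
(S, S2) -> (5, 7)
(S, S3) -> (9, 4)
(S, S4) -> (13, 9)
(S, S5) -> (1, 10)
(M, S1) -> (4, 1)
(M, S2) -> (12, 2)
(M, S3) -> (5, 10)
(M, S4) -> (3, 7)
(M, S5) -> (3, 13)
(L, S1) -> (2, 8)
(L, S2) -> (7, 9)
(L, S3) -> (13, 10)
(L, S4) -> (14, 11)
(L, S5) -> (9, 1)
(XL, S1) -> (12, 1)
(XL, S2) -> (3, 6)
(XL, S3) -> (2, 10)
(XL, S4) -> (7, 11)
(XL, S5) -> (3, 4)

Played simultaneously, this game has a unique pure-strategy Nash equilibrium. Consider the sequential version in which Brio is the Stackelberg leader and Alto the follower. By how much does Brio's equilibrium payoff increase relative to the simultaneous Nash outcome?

0

Work backward from Alto's decision.
- S1 → Alto plays S (best of 15, 4, 2, 12); Brio gets 4.
- S2 → Alto plays M (best of 5, 12, 7, 3); Brio gets 2.
- S3 → Alto plays L (best of 9, 5, 13, 2); Brio gets 10.
- S4 → Alto plays L (best of 13, 3, 14, 7); Brio gets 11.
- S5 → Alto plays L (best of 1, 3, 9, 3); Brio gets 1.
Brio's induced payoffs are 4, 2, 10, 11, 1, so Brio commits to S4. Subgame-perfect outcome: (L, S4) with payoffs (14, 11).
For the simultaneous game, intersect best replies.
Alto's best replies: S1→S; S2→M; S3→L; S4→L; S5→L.
Brio's best replies: S→S5; M→S5; L→S4; XL→S4.
The unique mutual best reply is (L, S4), giving (14, 11).
Brio's commitment gain: 11 − 11 = 0.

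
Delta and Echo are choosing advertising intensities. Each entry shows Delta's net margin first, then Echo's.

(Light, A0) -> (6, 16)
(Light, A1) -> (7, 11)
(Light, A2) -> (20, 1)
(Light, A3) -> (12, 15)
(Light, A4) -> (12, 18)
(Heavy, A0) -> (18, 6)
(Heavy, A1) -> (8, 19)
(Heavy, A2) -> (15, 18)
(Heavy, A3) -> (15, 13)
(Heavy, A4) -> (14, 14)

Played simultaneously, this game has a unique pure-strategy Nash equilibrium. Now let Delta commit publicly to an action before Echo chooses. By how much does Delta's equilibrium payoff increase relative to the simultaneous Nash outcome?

4

Backward induction with Delta moving first.
- Light → Echo plays A4 (best of 16, 11, 1, 15, 18); Delta gets 12.
- Heavy → Echo plays A1 (best of 6, 19, 18, 13, 14); Delta gets 8.
Maximizing over 12, 8, Delta chooses Light. Subgame-perfect outcome: (Light, A4) with payoffs (12, 18).
Now find the simultaneous Nash equilibrium.
Delta's best replies: A0→Heavy; A1→Heavy; A2→Light; A3→Heavy; A4→Heavy.
Echo's best replies: Light→A4; Heavy→A1.
Only (Heavy, A1) has each player best-responding; Nash payoffs (8, 19).
Delta's commitment gain: 12 − 8 = 4.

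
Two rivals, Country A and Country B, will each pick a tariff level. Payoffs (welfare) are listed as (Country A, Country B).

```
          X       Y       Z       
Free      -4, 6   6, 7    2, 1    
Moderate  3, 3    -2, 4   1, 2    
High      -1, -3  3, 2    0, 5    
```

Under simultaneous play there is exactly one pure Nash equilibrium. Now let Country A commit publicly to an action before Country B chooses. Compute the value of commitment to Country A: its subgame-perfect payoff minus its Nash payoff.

Country B best-responds to each possible Country A move:
- Free: Country B compares 6, 7, 1 and picks Y; Country A would get 6.
- Moderate: Country B compares 3, 4, 2 and picks Y; Country A would get -2.
- High: Country B compares -3, 2, 5 and picks Z; Country A would get 0.
Maximizing over 6, -2, 0, Country A chooses Free. Subgame-perfect outcome: (Free, Y) with payoffs (6, 7).
Under simultaneous play:
Country A's best replies: X→Moderate; Y→Free; Z→Free.
Country B's best replies: Free→Y; Moderate→Y; High→Z.
The unique mutual best reply is (Free, Y), giving (6, 7).
Country A's commitment gain: 6 − 6 = 0.

0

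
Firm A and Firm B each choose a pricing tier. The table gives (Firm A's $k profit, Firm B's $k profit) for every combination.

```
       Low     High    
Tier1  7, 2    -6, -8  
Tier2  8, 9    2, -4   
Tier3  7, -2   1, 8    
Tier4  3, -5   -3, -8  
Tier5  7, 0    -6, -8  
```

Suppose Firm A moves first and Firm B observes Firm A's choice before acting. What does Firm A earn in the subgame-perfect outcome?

8

Work backward from Firm B's decision.
- Tier1 → Firm B plays Low (best of 2, -8); Firm A gets 7.
- Tier2 → Firm B plays Low (best of 9, -4); Firm A gets 8.
- Tier3 → Firm B plays High (best of -2, 8); Firm A gets 1.
- Tier4 → Firm B plays Low (best of -5, -8); Firm A gets 3.
- Tier5 → Firm B plays Low (best of 0, -8); Firm A gets 7.
Among 7, 8, 1, 3, 7, the best is 8 at Tier2. Subgame-perfect outcome: (Tier2, Low) with payoffs (8, 9).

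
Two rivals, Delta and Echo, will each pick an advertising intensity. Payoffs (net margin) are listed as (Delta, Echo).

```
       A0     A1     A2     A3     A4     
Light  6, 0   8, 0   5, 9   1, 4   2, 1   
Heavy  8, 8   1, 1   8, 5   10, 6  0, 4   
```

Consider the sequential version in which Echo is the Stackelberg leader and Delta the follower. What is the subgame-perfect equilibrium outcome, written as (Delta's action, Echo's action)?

(Heavy, A0)

Work backward from Delta's decision.
- A0: BR = Heavy, leader payoff 8.
- A1: BR = Light, leader payoff 0.
- A2: BR = Heavy, leader payoff 5.
- A3: BR = Heavy, leader payoff 6.
- A4: BR = Light, leader payoff 1.
Among 8, 0, 5, 6, 1, the best is 8 at A0. Subgame-perfect outcome: (Heavy, A0) with payoffs (8, 8).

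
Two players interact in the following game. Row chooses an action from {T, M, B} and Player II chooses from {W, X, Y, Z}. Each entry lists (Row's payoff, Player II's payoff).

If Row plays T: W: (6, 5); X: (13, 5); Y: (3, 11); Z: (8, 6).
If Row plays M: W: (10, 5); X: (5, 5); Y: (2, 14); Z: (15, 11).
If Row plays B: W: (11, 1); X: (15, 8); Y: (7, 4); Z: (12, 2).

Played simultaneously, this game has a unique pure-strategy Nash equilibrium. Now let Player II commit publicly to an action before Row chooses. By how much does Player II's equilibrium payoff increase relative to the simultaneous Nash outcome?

3

Row best-responds to each possible Player II move:
- W: Row compares 6, 10, 11 and picks B; Player II would get 1.
- X: Row compares 13, 5, 15 and picks B; Player II would get 8.
- Y: Row compares 3, 2, 7 and picks B; Player II would get 4.
- Z: Row compares 8, 15, 12 and picks M; Player II would get 11.
Maximizing over 1, 8, 4, 11, Player II chooses Z. Subgame-perfect outcome: (M, Z) with payoffs (15, 11).
Now find the simultaneous Nash equilibrium.
Row's best replies: W→B; X→B; Y→B; Z→M.
Player II's best replies: T→Y; M→Y; B→X.
The unique mutual best reply is (B, X), giving (15, 8).
Player II's commitment gain: 11 − 8 = 3.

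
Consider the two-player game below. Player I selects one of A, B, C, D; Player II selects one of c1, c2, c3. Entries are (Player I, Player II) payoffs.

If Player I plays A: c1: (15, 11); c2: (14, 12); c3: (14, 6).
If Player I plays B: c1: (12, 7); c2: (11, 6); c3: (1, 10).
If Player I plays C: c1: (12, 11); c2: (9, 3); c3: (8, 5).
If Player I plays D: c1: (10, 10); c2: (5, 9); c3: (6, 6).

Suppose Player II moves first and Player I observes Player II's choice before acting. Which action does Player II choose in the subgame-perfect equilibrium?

c2

Backward induction with Player II moving first.
- c1: BR = A, leader payoff 11.
- c2: BR = A, leader payoff 12.
- c3: BR = A, leader payoff 6.
Maximizing over 11, 12, 6, Player II chooses c2. Subgame-perfect outcome: (A, c2) with payoffs (14, 12).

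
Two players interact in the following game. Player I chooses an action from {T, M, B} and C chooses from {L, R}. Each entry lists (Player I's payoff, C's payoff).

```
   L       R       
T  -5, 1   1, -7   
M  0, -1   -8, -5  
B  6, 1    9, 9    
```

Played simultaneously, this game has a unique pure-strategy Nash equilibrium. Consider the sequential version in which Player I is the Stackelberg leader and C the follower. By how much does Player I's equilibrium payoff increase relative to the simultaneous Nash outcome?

0

Solve by backward induction (Player I leads).
- T: BR = L, leader payoff -5.
- M: BR = L, leader payoff 0.
- B: BR = R, leader payoff 9.
Maximizing over -5, 0, 9, Player I chooses B. Subgame-perfect outcome: (B, R) with payoffs (9, 9).
Under simultaneous play:
Player I's best replies: L→B; R→B.
C's best replies: T→L; M→L; B→R.
Only (B, R) has each player best-responding; Nash payoffs (9, 9).
Player I's commitment gain: 9 − 9 = 0.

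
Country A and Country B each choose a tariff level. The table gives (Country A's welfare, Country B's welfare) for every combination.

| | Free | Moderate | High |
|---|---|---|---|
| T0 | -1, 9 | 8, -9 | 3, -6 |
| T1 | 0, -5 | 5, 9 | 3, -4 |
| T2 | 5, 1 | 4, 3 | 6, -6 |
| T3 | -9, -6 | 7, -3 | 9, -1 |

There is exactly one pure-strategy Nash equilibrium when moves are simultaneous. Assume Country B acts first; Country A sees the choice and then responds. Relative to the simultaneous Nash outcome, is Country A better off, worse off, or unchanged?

Work backward from Country A's decision.
- Free: Country A compares -1, 0, 5, -9 and picks T2; Country B would get 1.
- Moderate: Country A compares 8, 5, 4, 7 and picks T0; Country B would get -9.
- High: Country A compares 3, 3, 6, 9 and picks T3; Country B would get -1.
Maximizing over 1, -9, -1, Country B chooses Free. Subgame-perfect outcome: (T2, Free) with payoffs (5, 1).
For the simultaneous game, intersect best replies.
Country A's best replies: Free→T2; Moderate→T0; High→T3.
Country B's best replies: T0→Free; T1→Moderate; T2→Moderate; T3→High.
Only (T3, High) has each player best-responding; Nash payoffs (9, -1).
Country A earns 5 sequentially versus 9 at the Nash outcome: worse off.

worse off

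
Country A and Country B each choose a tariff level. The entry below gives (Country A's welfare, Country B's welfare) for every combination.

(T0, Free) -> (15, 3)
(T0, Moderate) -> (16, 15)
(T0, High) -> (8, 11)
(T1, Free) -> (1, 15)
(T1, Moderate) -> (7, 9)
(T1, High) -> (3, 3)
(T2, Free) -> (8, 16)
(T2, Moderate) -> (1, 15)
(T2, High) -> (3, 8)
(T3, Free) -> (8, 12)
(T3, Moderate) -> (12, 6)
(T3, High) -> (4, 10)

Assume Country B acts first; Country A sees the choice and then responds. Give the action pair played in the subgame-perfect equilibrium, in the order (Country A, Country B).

Backward induction with Country B moving first.
- Free: Country A compares 15, 1, 8, 8 and picks T0; Country B would get 3.
- Moderate: Country A compares 16, 7, 1, 12 and picks T0; Country B would get 15.
- High: Country A compares 8, 3, 3, 4 and picks T0; Country B would get 11.
Among 3, 15, 11, the best is 15 at Moderate. Subgame-perfect outcome: (T0, Moderate) with payoffs (16, 15).

(T0, Moderate)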